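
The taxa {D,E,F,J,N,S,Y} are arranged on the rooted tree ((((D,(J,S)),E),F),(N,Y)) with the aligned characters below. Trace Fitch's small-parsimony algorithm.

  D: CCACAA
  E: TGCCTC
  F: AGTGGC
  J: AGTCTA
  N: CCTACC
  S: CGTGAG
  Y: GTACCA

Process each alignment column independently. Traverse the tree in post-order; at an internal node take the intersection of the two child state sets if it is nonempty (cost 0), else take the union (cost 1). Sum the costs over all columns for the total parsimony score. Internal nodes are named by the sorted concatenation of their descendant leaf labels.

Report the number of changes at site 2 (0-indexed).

[col 0] JS: children J:{A}, S:{C} ∪→ {A,C}; cost 1
[col 0] DJS: children D:{C}, JS:{A,C} ∩→ {C}; cost 0
[col 0] DEJS: children DJS:{C}, E:{T} ∪→ {C,T}; cost 1
[col 0] DEFJS: children DEJS:{C,T}, F:{A} ∪→ {A,C,T}; cost 1
[col 0] NY: children N:{C}, Y:{G} ∪→ {C,G}; cost 1
[col 0] DEFJNSY: children DEFJS:{A,C,T}, NY:{C,G} ∩→ {C}; cost 0
[col 1] JS: children J:{G}, S:{G} ∩→ {G}; cost 0
[col 1] DJS: children D:{C}, JS:{G} ∪→ {C,G}; cost 1
[col 1] DEJS: children DJS:{C,G}, E:{G} ∩→ {G}; cost 0
[col 1] DEFJS: children DEJS:{G}, F:{G} ∩→ {G}; cost 0
[col 1] NY: children N:{C}, Y:{T} ∪→ {C,T}; cost 1
[col 1] DEFJNSY: children DEFJS:{G}, NY:{C,T} ∪→ {C,G,T}; cost 1
[col 2] JS: children J:{T}, S:{T} ∩→ {T}; cost 0
[col 2] DJS: children D:{A}, JS:{T} ∪→ {A,T}; cost 1
[col 2] DEJS: children DJS:{A,T}, E:{C} ∪→ {A,C,T}; cost 1
[col 2] DEFJS: children DEJS:{A,C,T}, F:{T} ∩→ {T}; cost 0
[col 2] NY: children N:{T}, Y:{A} ∪→ {A,T}; cost 1
[col 2] DEFJNSY: children DEFJS:{T}, NY:{A,T} ∩→ {T}; cost 0
[col 3] JS: children J:{C}, S:{G} ∪→ {C,G}; cost 1
[col 3] DJS: children D:{C}, JS:{C,G} ∩→ {C}; cost 0
[col 3] DEJS: children DJS:{C}, E:{C} ∩→ {C}; cost 0
[col 3] DEFJS: children DEJS:{C}, F:{G} ∪→ {C,G}; cost 1
[col 3] NY: children N:{A}, Y:{C} ∪→ {A,C}; cost 1
[col 3] DEFJNSY: children DEFJS:{C,G}, NY:{A,C} ∩→ {C}; cost 0
[col 4] JS: children J:{T}, S:{A} ∪→ {A,T}; cost 1
[col 4] DJS: children D:{A}, JS:{A,T} ∩→ {A}; cost 0
[col 4] DEJS: children DJS:{A}, E:{T} ∪→ {A,T}; cost 1
[col 4] DEFJS: children DEJS:{A,T}, F:{G} ∪→ {A,G,T}; cost 1
[col 4] NY: children N:{C}, Y:{C} ∩→ {C}; cost 0
[col 4] DEFJNSY: children DEFJS:{A,G,T}, NY:{C} ∪→ {A,C,G,T}; cost 1
[col 5] JS: children J:{A}, S:{G} ∪→ {A,G}; cost 1
[col 5] DJS: children D:{A}, JS:{A,G} ∩→ {A}; cost 0
[col 5] DEJS: children DJS:{A}, E:{C} ∪→ {A,C}; cost 1
[col 5] DEFJS: children DEJS:{A,C}, F:{C} ∩→ {C}; cost 0
[col 5] NY: children N:{C}, Y:{A} ∪→ {A,C}; cost 1
[col 5] DEFJNSY: children DEFJS:{C}, NY:{A,C} ∩→ {C}; cost 0
per-site changes: [4, 3, 3, 3, 4, 3]; total = 20

3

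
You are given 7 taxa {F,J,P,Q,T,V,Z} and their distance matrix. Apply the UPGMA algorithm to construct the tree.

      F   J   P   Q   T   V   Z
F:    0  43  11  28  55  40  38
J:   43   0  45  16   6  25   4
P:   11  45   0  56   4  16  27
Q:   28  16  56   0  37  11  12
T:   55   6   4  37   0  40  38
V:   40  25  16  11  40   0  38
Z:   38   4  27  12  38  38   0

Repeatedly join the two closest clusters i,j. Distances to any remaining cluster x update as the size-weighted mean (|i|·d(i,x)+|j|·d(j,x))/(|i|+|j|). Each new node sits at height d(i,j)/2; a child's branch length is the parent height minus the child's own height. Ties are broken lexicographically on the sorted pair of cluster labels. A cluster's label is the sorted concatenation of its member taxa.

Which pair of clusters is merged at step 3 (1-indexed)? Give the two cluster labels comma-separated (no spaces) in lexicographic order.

iteration 1: select J,Z (d=4); attach at lengths (2, 2); label the merged cluster JZ
  updated: d(F,JZ)=81/2, d(JZ,P)=36, d(JZ,Q)=14, d(JZ,T)=22, d(JZ,V)=63/2
iteration 2: select P,T (d=4); attach at lengths (2, 2); label the merged cluster PT
  updated: d(F,PT)=33, d(JZ,PT)=29, d(PT,Q)=93/2, d(PT,V)=28
iteration 3: select Q,V (d=11); attach at lengths (11/2, 11/2); label the merged cluster QV
  updated: d(F,QV)=34, d(JZ,QV)=91/4, d(PT,QV)=149/4
iteration 4: select JZ,QV (d=91/4); attach at lengths (75/8, 47/8); label the merged cluster JQVZ
  updated: d(F,JQVZ)=149/4, d(JQVZ,PT)=265/8
iteration 5: select F,PT (d=33); attach at lengths (33/2, 29/2); label the merged cluster FPT
  updated: d(FPT,JQVZ)=69/2
iteration 6: select FPT,JQVZ (d=69/2); attach at lengths (3/4, 47/8); label the merged cluster FJPQTVZ
final tree: ((F:33/2,(P:2,T:2):29/2):3/4,((J:2,Z:2):75/8,(Q:11/2,V:11/2):47/8):47/8)
total length: 575/8

Q,V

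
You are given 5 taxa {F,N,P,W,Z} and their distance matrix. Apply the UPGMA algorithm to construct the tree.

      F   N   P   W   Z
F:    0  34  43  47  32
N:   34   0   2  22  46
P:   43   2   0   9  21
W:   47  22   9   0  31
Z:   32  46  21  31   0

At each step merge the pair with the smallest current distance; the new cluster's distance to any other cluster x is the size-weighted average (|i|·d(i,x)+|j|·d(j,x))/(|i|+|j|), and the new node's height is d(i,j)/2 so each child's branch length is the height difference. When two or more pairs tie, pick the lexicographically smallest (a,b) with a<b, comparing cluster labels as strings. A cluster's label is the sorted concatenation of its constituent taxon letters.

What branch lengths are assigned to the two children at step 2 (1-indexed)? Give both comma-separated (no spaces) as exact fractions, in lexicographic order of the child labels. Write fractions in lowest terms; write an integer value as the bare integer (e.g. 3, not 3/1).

27/4,31/4

iteration 1: select N,P (d=2); attach at lengths (1, 1); label the merged cluster NP
  updated: d(F,NP)=77/2, d(NP,W)=31/2, d(NP,Z)=67/2
iteration 2: select NP,W (d=31/2); attach at lengths (27/4, 31/4); label the merged cluster NPW
  updated: d(F,NPW)=124/3, d(NPW,Z)=98/3
iteration 3: select F,Z (d=32); attach at lengths (16, 16); label the merged cluster FZ
  updated: d(FZ,NPW)=37
iteration 4: select FZ,NPW (d=37); attach at lengths (5/2, 43/4); label the merged cluster FNPWZ
final tree: ((F:16,Z:16):5/2,((N:1,P:1):27/4,W:31/4):43/4)
total length: 247/4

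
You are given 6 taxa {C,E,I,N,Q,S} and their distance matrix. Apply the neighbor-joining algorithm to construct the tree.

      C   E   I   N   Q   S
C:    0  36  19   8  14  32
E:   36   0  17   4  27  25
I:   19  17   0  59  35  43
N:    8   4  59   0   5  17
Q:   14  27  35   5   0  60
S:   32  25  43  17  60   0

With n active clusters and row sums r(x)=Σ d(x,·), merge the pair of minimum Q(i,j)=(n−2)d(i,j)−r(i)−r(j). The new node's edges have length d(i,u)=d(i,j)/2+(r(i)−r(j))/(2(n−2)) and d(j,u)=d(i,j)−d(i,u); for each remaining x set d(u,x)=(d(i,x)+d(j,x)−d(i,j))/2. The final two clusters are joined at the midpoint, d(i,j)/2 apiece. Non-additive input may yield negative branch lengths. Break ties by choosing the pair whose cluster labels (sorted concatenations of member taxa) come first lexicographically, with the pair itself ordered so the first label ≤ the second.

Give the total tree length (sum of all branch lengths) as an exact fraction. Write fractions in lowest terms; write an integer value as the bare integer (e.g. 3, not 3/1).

iteration 1: select E,I (d=17, Q=-214); attach at lengths (1/2, 33/2); label the merged cluster EI
  updated: d(C,EI)=19, d(EI,N)=23, d(EI,Q)=45/2, d(EI,S)=51/2
iteration 2: select EI,S (d=51/2, Q=-148); attach at lengths (16/3, 121/6); label the merged cluster EIS
  updated: d(C,EIS)=51/4, d(EIS,N)=29/4, d(EIS,Q)=57/2
iteration 3: select C,EIS (d=51/4, Q=-231/4); attach at lengths (47/16, 157/16); label the merged cluster CEIS
  updated: d(CEIS,N)=5/4, d(CEIS,Q)=119/8
iteration 4: select CEIS,N (d=5/4, Q=-169/8); attach at lengths (89/16, -69/16); label the merged cluster CEINS
  updated: d(CEINS,Q)=149/16
iteration 5: select CEINS,Q (d=149/16); attach at lengths (149/32, 149/32); label the merged cluster CEINQS
final tree: (((C:47/16,((E:1/2,I:33/2):16/3,S:121/6):157/16):89/16,N:-69/16):149/32,Q:149/32)
total length: 1053/16

1053/16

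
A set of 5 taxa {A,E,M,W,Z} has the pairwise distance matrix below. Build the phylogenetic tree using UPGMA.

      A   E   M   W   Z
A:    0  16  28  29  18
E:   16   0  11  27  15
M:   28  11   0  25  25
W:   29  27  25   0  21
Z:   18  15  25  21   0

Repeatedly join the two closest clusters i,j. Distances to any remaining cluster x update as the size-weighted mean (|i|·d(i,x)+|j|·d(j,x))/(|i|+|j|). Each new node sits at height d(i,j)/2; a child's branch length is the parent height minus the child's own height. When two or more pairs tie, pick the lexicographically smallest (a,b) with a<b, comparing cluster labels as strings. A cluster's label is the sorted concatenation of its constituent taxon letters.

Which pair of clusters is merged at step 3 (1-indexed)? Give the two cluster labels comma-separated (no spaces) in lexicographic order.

AZ,EM

step 1: merge (E,M) at d=11; branch lengths E→11/2, M→11/2; new cluster EM
  updated: d(A,EM)=22, d(EM,W)=26, d(EM,Z)=20
step 2: merge (A,Z) at d=18; branch lengths A→9, Z→9; new cluster AZ
  updated: d(AZ,EM)=21, d(AZ,W)=25
step 3: merge (AZ,EM) at d=21; branch lengths AZ→3/2, EM→5; new cluster AEMZ
  updated: d(AEMZ,W)=51/2
step 4: merge (AEMZ,W) at d=51/2; branch lengths AEMZ→9/4, W→51/4; new cluster AEMWZ
final tree: (((A:9,Z:9):3/2,(E:11/2,M:11/2):5):9/4,W:51/4)
total length: 101/2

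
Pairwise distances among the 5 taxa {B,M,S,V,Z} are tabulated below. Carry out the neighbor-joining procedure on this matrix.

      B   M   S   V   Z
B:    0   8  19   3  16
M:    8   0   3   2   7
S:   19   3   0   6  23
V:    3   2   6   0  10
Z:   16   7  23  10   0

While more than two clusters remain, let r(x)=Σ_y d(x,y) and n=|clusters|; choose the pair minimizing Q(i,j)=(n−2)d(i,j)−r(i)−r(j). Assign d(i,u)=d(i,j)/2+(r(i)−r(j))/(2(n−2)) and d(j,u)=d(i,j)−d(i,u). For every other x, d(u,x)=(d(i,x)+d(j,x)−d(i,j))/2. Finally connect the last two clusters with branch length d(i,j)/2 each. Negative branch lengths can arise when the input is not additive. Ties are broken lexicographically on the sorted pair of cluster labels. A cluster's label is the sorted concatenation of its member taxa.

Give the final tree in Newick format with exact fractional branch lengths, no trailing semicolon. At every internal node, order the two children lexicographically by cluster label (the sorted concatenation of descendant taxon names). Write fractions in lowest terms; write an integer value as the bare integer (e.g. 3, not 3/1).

(((B:43/8,V:-19/8):15/8,(M:-11/3,S:20/3):31/8):77/16,Z:77/16)

1. join M+S (d=3, Q=-62) ⇒ MS; edges |M|=-11/3, |S|=20/3
  updated: d(B,MS)=12, d(MS,V)=5/2, d(MS,Z)=27/2
2. join B+V (d=3, Q=-81/2) ⇒ BV; edges |B|=43/8, |V|=-19/8
  updated: d(BV,MS)=23/4, d(BV,Z)=23/2
3. join BV+MS (d=23/4, Q=-123/4) ⇒ BMSV; edges |BV|=15/8, |MS|=31/8
  updated: d(BMSV,Z)=77/8
4. join BMSV+Z (d=77/8) ⇒ BMSVZ; edges |BMSV|=77/16, |Z|=77/16
final tree: (((B:43/8,V:-19/8):15/8,(M:-11/3,S:20/3):31/8):77/16,Z:77/16)
total length: 171/8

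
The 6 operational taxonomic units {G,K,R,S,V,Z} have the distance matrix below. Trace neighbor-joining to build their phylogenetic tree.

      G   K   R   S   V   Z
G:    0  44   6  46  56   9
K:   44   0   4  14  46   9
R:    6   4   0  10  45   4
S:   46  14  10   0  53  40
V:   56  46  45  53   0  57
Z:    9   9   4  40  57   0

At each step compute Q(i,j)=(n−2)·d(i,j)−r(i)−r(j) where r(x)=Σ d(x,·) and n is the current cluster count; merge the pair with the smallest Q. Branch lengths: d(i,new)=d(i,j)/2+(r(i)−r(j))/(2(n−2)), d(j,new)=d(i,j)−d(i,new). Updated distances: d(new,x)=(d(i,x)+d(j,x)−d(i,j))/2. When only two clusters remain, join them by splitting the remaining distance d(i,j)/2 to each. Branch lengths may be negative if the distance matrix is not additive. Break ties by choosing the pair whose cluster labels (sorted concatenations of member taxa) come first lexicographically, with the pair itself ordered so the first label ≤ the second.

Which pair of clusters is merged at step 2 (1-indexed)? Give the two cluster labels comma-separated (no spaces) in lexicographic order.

GZ,R

iteration 1: select G,Z (d=9, Q=-244); attach at lengths (39/4, -3/4); label the merged cluster GZ
  updated: d(GZ,K)=22, d(GZ,R)=1/2, d(GZ,S)=77/2, d(GZ,V)=52
iteration 2: select GZ,R (d=1/2, Q=-171); attach at lengths (55/6, -26/3); label the merged cluster GRZ
  updated: d(GRZ,K)=51/4, d(GRZ,S)=24, d(GRZ,V)=193/4
iteration 3: select GRZ,V (d=193/4, Q=-543/4); attach at lengths (137/16, 635/16); label the merged cluster GRVZ
  updated: d(GRVZ,K)=21/4, d(GRVZ,S)=115/8
iteration 4: select GRVZ,K (d=21/4, Q=-269/8); attach at lengths (45/16, 39/16); label the merged cluster GKRVZ
  updated: d(GKRVZ,S)=185/16
iteration 5: select GKRVZ,S (d=185/16); attach at lengths (185/32, 185/32); label the merged cluster GKRSVZ
final tree: (((((G:39/4,Z:-3/4):55/6,R:-26/3):137/16,V:635/16):45/16,K:39/16):185/32,S:185/32)
total length: 1193/16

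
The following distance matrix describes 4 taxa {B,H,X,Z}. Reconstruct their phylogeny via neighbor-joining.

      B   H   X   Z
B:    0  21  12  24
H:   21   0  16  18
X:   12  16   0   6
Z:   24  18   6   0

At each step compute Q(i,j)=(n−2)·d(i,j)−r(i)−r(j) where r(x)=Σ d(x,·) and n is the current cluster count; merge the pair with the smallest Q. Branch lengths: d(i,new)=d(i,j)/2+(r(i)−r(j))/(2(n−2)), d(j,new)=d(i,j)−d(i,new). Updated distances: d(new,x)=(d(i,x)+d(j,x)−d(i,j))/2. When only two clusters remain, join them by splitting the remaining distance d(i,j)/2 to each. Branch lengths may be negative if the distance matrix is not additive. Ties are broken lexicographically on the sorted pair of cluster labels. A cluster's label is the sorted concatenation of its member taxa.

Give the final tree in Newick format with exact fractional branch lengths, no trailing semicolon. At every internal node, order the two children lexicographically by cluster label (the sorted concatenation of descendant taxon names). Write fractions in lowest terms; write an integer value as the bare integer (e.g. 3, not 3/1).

(((B:11,H:10):4,X:-1/2):13/4,Z:13/4)

1. join B+H (d=21, Q=-70) ⇒ BH; edges |B|=11, |H|=10
  updated: d(BH,X)=7/2, d(BH,Z)=21/2
2. join BH+X (d=7/2, Q=-20) ⇒ BHX; edges |BH|=4, |X|=-1/2
  updated: d(BHX,Z)=13/2
3. join BHX+Z (d=13/2) ⇒ BHXZ; edges |BHX|=13/4, |Z|=13/4
final tree: (((B:11,H:10):4,X:-1/2):13/4,Z:13/4)
total length: 31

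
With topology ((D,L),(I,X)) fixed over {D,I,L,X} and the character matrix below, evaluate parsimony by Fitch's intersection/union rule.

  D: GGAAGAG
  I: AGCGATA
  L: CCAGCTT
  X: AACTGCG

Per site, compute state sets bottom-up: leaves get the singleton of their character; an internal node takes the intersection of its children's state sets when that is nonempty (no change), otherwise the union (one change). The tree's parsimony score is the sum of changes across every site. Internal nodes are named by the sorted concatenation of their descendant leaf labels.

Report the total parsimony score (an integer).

DL@0: {G} ∪ {C} = {C,G} (union, +1)
IX@0: {A} ∩ {A} = {A} (intersection, +0)
DILX@0: {C,G} ∪ {A} = {A,C,G} (union, +1)
DL@1: {G} ∪ {C} = {C,G} (union, +1)
IX@1: {G} ∪ {A} = {A,G} (union, +1)
DILX@1: {C,G} ∩ {A,G} = {G} (intersection, +0)
DL@2: {A} ∩ {A} = {A} (intersection, +0)
IX@2: {C} ∩ {C} = {C} (intersection, +0)
DILX@2: {A} ∪ {C} = {A,C} (union, +1)
DL@3: {A} ∪ {G} = {A,G} (union, +1)
IX@3: {G} ∪ {T} = {G,T} (union, +1)
DILX@3: {A,G} ∩ {G,T} = {G} (intersection, +0)
DL@4: {G} ∪ {C} = {C,G} (union, +1)
IX@4: {A} ∪ {G} = {A,G} (union, +1)
DILX@4: {C,G} ∩ {A,G} = {G} (intersection, +0)
DL@5: {A} ∪ {T} = {A,T} (union, +1)
IX@5: {T} ∪ {C} = {C,T} (union, +1)
DILX@5: {A,T} ∩ {C,T} = {T} (intersection, +0)
DL@6: {G} ∪ {T} = {G,T} (union, +1)
IX@6: {A} ∪ {G} = {A,G} (union, +1)
DILX@6: {G,T} ∩ {A,G} = {G} (intersection, +0)
per-site changes: [2, 2, 1, 2, 2, 2, 2]; total = 13

13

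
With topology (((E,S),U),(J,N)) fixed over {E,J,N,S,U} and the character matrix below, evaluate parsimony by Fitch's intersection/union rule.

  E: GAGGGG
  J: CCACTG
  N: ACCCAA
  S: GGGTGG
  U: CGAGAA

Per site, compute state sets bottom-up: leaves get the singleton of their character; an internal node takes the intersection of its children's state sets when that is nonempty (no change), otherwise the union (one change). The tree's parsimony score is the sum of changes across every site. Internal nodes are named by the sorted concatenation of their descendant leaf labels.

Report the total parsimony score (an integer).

12

[col 0] ES: children E:{G}, S:{G} ∩→ {G}; cost 0
[col 0] ESU: children ES:{G}, U:{C} ∪→ {C,G}; cost 1
[col 0] JN: children J:{C}, N:{A} ∪→ {A,C}; cost 1
[col 0] EJNSU: children ESU:{C,G}, JN:{A,C} ∩→ {C}; cost 0
[col 1] ES: children E:{A}, S:{G} ∪→ {A,G}; cost 1
[col 1] ESU: children ES:{A,G}, U:{G} ∩→ {G}; cost 0
[col 1] JN: children J:{C}, N:{C} ∩→ {C}; cost 0
[col 1] EJNSU: children ESU:{G}, JN:{C} ∪→ {C,G}; cost 1
[col 2] ES: children E:{G}, S:{G} ∩→ {G}; cost 0
[col 2] ESU: children ES:{G}, U:{A} ∪→ {A,G}; cost 1
[col 2] JN: children J:{A}, N:{C} ∪→ {A,C}; cost 1
[col 2] EJNSU: children ESU:{A,G}, JN:{A,C} ∩→ {A}; cost 0
[col 3] ES: children E:{G}, S:{T} ∪→ {G,T}; cost 1
[col 3] ESU: children ES:{G,T}, U:{G} ∩→ {G}; cost 0
[col 3] JN: children J:{C}, N:{C} ∩→ {C}; cost 0
[col 3] EJNSU: children ESU:{G}, JN:{C} ∪→ {C,G}; cost 1
[col 4] ES: children E:{G}, S:{G} ∩→ {G}; cost 0
[col 4] ESU: children ES:{G}, U:{A} ∪→ {A,G}; cost 1
[col 4] JN: children J:{T}, N:{A} ∪→ {A,T}; cost 1
[col 4] EJNSU: children ESU:{A,G}, JN:{A,T} ∩→ {A}; cost 0
[col 5] ES: children E:{G}, S:{G} ∩→ {G}; cost 0
[col 5] ESU: children ES:{G}, U:{A} ∪→ {A,G}; cost 1
[col 5] JN: children J:{G}, N:{A} ∪→ {A,G}; cost 1
[col 5] EJNSU: children ESU:{A,G}, JN:{A,G} ∩→ {A,G}; cost 0
per-site changes: [2, 2, 2, 2, 2, 2]; total = 12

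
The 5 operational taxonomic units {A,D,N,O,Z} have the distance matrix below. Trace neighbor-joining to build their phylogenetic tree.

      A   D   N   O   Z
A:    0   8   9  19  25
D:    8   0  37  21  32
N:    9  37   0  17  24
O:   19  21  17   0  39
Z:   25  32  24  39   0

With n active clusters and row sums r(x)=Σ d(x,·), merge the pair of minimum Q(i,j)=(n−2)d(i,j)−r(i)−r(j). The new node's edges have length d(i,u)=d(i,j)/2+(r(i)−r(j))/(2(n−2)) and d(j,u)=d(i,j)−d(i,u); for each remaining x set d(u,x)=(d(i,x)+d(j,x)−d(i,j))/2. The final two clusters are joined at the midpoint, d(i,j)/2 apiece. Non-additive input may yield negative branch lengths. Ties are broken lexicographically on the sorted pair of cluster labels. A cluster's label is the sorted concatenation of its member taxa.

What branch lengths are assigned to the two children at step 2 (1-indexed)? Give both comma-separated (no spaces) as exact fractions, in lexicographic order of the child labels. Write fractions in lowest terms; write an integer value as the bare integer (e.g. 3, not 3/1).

1. join A+D (d=8, Q=-135) ⇒ AD; edges |A|=-13/6, |D|=61/6
  updated: d(AD,N)=19, d(AD,O)=16, d(AD,Z)=49/2
2. join AD+O (d=16, Q=-199/2) ⇒ ADO; edges |AD|=39/8, |O|=89/8
  updated: d(ADO,N)=10, d(ADO,Z)=95/4
3. join ADO+N (d=10, Q=-231/4) ⇒ ADNO; edges |ADO|=39/8, |N|=41/8
  updated: d(ADNO,Z)=151/8
4. join ADNO+Z (d=151/8) ⇒ ADNOZ; edges |ADNO|=151/16, |Z|=151/16
final tree: ((((A:-13/6,D:61/6):39/8,O:89/8):39/8,N:41/8):151/16,Z:151/16)
total length: 423/8

39/8,89/8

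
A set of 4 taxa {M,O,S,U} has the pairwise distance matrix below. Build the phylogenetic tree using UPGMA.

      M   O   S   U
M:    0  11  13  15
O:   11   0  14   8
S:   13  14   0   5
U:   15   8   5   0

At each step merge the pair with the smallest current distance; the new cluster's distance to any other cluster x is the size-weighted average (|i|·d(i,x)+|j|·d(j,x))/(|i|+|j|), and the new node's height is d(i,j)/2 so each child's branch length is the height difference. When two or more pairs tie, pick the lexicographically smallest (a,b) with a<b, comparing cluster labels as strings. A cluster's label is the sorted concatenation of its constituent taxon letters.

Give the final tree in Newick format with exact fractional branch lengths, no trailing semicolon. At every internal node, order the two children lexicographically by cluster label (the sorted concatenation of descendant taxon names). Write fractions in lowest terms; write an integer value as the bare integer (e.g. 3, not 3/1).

step 1: merge (S,U) at d=5; branch lengths S→5/2, U→5/2; new cluster SU
  updated: d(M,SU)=14, d(O,SU)=11
step 2: merge (M,O) at d=11; branch lengths M→11/2, O→11/2; new cluster MO
  updated: d(MO,SU)=25/2
step 3: merge (MO,SU) at d=25/2; branch lengths MO→3/4, SU→15/4; new cluster MOSU
final tree: ((M:11/2,O:11/2):3/4,(S:5/2,U:5/2):15/4)
total length: 41/2

((M:11/2,O:11/2):3/4,(S:5/2,U:5/2):15/4)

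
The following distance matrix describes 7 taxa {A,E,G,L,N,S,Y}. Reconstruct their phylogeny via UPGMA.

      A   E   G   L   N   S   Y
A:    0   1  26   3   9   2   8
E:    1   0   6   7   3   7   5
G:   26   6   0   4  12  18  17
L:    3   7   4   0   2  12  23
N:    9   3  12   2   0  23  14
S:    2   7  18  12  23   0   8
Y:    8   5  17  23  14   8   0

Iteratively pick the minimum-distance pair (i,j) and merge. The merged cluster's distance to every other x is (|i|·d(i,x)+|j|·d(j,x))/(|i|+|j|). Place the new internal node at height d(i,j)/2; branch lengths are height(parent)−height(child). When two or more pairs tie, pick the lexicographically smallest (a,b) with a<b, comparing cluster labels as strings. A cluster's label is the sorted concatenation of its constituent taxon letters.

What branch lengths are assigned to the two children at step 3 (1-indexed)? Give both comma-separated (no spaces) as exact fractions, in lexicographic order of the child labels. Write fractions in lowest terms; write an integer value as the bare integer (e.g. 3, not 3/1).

step 1: merge (A,E) at d=1; branch lengths A→1/2, E→1/2; new cluster AE
  updated: d(AE,G)=16, d(AE,L)=5, d(AE,N)=6, d(AE,S)=9/2, d(AE,Y)=13/2
step 2: merge (L,N) at d=2; branch lengths L→1, N→1; new cluster LN
  updated: d(AE,LN)=11/2, d(G,LN)=8, d(LN,S)=35/2, d(LN,Y)=37/2
step 3: merge (AE,S) at d=9/2; branch lengths AE→7/4, S→9/4; new cluster AES
  updated: d(AES,G)=50/3, d(AES,LN)=19/2, d(AES,Y)=7
step 4: merge (AES,Y) at d=7; branch lengths AES→5/4, Y→7/2; new cluster AESY
  updated: d(AESY,G)=67/4, d(AESY,LN)=47/4
step 5: merge (G,LN) at d=8; branch lengths G→4, LN→3; new cluster GLN
  updated: d(AESY,GLN)=161/12
step 6: merge (AESY,GLN) at d=161/12; branch lengths AESY→77/24, GLN→65/24; new cluster AEGLNSY
final tree: ((((A:1/2,E:1/2):7/4,S:9/4):5/4,Y:7/2):77/24,(G:4,(L:1,N:1):3):65/24)
total length: 74/3

7/4,9/4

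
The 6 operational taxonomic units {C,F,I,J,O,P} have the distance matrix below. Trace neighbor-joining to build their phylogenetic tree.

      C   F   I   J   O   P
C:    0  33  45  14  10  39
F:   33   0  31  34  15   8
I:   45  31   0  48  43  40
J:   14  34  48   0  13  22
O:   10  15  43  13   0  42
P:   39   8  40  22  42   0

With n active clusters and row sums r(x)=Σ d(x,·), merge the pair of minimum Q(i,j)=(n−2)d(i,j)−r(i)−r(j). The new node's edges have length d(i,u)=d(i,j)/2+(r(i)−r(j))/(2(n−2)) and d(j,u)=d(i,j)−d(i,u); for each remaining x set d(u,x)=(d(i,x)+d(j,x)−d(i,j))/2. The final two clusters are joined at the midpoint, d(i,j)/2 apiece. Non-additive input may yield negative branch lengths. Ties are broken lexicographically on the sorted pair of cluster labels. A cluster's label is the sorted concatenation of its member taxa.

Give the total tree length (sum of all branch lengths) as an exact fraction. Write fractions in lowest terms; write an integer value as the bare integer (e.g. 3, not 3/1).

1145/16

1. join F+P (d=8, Q=-240) ⇒ FP; edges |F|=1/4, |P|=31/4
  updated: d(C,FP)=32, d(FP,I)=63/2, d(FP,J)=24, d(FP,O)=49/2
2. join FP+I (d=63/2, Q=-185) ⇒ FIP; edges |FP|=13/2, |I|=25
  updated: d(C,FIP)=91/4, d(FIP,J)=81/4, d(FIP,O)=18
3. join C+O (d=10, Q=-271/4) ⇒ CO; edges |C|=103/16, |O|=57/16
  updated: d(CO,FIP)=123/8, d(CO,J)=17/2
4. join CO+FIP (d=123/8, Q=-353/8) ⇒ CFIOP; edges |CO|=29/16, |FIP|=217/16
  updated: d(CFIOP,J)=107/16
5. join CFIOP+J (d=107/16) ⇒ CFIJOP; edges |CFIOP|=107/32, |J|=107/32
final tree: (((C:103/16,O:57/16):29/16,((F:1/4,P:31/4):13/2,I:25):217/16):107/32,J:107/32)
total length: 1145/16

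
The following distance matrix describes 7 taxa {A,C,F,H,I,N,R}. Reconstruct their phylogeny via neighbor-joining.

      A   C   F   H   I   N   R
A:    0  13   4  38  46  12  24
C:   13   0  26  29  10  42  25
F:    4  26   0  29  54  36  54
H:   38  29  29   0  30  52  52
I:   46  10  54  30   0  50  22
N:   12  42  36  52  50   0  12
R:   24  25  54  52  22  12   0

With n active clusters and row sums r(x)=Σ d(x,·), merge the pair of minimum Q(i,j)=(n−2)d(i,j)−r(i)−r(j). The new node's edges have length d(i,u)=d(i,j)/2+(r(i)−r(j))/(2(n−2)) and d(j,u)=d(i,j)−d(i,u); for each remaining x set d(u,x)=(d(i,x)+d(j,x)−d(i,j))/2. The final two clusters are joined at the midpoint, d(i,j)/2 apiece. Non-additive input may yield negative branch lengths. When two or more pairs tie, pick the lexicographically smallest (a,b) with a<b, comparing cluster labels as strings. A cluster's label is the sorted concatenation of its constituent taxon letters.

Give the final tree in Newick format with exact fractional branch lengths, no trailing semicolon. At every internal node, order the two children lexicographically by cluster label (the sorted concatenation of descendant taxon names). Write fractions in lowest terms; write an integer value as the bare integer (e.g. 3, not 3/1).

(((((A:-23/8,F:55/8):32/3,(N:15/2,R:9/2):77/6):33/4,H:75/4):23/4,C:5/8):75/16,I:75/16)

step 1: merge (N,R) at d=12, Q=-333; branch lengths N→15/2, R→9/2; new cluster NR
  updated: d(A,NR)=12, d(C,NR)=55/2, d(F,NR)=39, d(H,NR)=46, d(I,NR)=30
step 2: merge (A,F) at d=4, Q=-249; branch lengths A→-23/8, F→55/8; new cluster AF
  updated: d(AF,C)=35/2, d(AF,H)=63/2, d(AF,I)=48, d(AF,NR)=47/2
step 3: merge (AF,NR) at d=47/2, Q=-177; branch lengths AF→32/3, NR→77/6; new cluster AFNR
  updated: d(AFNR,C)=43/4, d(AFNR,H)=27, d(AFNR,I)=109/4
step 4: merge (AFNR,H) at d=27, Q=-97; branch lengths AFNR→33/4, H→75/4; new cluster AFHNR
  updated: d(AFHNR,C)=51/8, d(AFHNR,I)=121/8
step 5: merge (AFHNR,C) at d=51/8, Q=-63/2; branch lengths AFHNR→23/4, C→5/8; new cluster ACFHNR
  updated: d(ACFHNR,I)=75/8
step 6: merge (ACFHNR,I) at d=75/8; branch lengths ACFHNR→75/16, I→75/16; new cluster ACFHINR
final tree: (((((A:-23/8,F:55/8):32/3,(N:15/2,R:9/2):77/6):33/4,H:75/4):23/4,C:5/8):75/16,I:75/16)
total length: 329/4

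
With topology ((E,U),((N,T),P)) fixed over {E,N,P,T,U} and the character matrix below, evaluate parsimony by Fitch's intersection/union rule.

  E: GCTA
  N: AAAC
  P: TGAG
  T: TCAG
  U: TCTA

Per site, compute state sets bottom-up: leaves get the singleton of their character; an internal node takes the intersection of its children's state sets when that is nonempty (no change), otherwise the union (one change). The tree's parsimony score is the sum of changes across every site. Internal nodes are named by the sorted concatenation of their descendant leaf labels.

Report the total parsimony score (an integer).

site 0, node EU: E={G} ∪ U={T} → {G,T} (+1)
site 0, node NT: N={A} ∪ T={T} → {A,T} (+1)
site 0, node NPT: NT={A,T} ∩ P={T} → {T} (+0)
site 0, node ENPTU: EU={G,T} ∩ NPT={T} → {T} (+0)
site 1, node EU: E={C} ∩ U={C} → {C} (+0)
site 1, node NT: N={A} ∪ T={C} → {A,C} (+1)
site 1, node NPT: NT={A,C} ∪ P={G} → {A,C,G} (+1)
site 1, node ENPTU: EU={C} ∩ NPT={A,C,G} → {C} (+0)
site 2, node EU: E={T} ∩ U={T} → {T} (+0)
site 2, node NT: N={A} ∩ T={A} → {A} (+0)
site 2, node NPT: NT={A} ∩ P={A} → {A} (+0)
site 2, node ENPTU: EU={T} ∪ NPT={A} → {A,T} (+1)
site 3, node EU: E={A} ∩ U={A} → {A} (+0)
site 3, node NT: N={C} ∪ T={G} → {C,G} (+1)
site 3, node NPT: NT={C,G} ∩ P={G} → {G} (+0)
site 3, node ENPTU: EU={A} ∪ NPT={G} → {A,G} (+1)
per-site changes: [2, 2, 1, 2]; total = 7

7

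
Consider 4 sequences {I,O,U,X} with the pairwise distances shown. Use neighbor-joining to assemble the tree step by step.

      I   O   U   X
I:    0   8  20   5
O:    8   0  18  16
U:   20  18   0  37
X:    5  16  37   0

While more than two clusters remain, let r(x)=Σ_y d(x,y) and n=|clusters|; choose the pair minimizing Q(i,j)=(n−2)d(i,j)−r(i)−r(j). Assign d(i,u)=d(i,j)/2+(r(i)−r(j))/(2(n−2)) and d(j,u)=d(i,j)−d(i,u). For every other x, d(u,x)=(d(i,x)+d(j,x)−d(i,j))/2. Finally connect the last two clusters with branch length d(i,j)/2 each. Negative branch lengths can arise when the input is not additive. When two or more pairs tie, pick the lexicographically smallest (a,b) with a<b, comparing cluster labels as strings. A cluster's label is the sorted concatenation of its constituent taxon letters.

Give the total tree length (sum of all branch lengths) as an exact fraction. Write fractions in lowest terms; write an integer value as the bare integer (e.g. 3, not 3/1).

127/4

iteration 1: select I,X (d=5, Q=-81); attach at lengths (-15/4, 35/4); label the merged cluster IX
  updated: d(IX,O)=19/2, d(IX,U)=26
iteration 2: select IX,O (d=19/2, Q=-107/2); attach at lengths (35/4, 3/4); label the merged cluster IOX
  updated: d(IOX,U)=69/4
iteration 3: select IOX,U (d=69/4); attach at lengths (69/8, 69/8); label the merged cluster IOUX
final tree: (((I:-15/4,X:35/4):35/4,O:3/4):69/8,U:69/8)
total length: 127/4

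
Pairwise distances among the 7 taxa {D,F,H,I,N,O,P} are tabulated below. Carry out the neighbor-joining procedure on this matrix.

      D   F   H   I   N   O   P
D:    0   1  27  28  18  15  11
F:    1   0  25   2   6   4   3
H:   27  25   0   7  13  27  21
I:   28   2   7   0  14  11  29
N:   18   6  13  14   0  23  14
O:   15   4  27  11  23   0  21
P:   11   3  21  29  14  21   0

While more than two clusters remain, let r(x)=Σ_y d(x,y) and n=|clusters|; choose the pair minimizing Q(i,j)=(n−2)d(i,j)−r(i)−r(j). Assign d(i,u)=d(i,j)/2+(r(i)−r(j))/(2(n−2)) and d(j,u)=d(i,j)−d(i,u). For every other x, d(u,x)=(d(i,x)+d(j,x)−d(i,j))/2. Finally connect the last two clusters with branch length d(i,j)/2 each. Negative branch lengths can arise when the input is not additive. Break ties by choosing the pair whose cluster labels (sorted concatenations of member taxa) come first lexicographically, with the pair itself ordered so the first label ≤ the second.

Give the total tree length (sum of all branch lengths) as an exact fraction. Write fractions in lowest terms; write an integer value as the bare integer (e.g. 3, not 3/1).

1295/32

step 1: merge (H,I) at d=7, Q=-176; branch lengths H→32/5, I→3/5; new cluster HI
  updated: d(D,HI)=24, d(F,HI)=10, d(HI,N)=10, d(HI,O)=31/2, d(HI,P)=43/2
step 2: merge (HI,N) at d=10, Q=-112; branch lengths HI→25/4, N→15/4; new cluster HIN
  updated: d(D,HIN)=16, d(F,HIN)=3, d(HIN,O)=57/4, d(HIN,P)=51/4
step 3: merge (D,P) at d=11, Q=-231/4; branch lengths D→113/24, P→151/24; new cluster DP
  updated: d(DP,F)=-7/2, d(DP,HIN)=71/8, d(DP,O)=25/2
step 4: merge (DP,F) at d=-7/2, Q=-227/8; branch lengths DP→59/32, F→-171/32; new cluster DFP
  updated: d(DFP,HIN)=123/16, d(DFP,O)=10
step 5: merge (DFP,HIN) at d=123/16, Q=-511/16; branch lengths DFP→55/32, HIN→191/32; new cluster DFHINP
  updated: d(DFHINP,O)=265/32
step 6: merge (DFHINP,O) at d=265/32; branch lengths DFHINP→265/64, O→265/64; new cluster DFHINOP
final tree: ((((D:113/24,P:151/24):59/32,F:-171/32):55/32,((H:32/5,I:3/5):25/4,N:15/4):191/32):265/64,O:265/64)
total length: 1295/32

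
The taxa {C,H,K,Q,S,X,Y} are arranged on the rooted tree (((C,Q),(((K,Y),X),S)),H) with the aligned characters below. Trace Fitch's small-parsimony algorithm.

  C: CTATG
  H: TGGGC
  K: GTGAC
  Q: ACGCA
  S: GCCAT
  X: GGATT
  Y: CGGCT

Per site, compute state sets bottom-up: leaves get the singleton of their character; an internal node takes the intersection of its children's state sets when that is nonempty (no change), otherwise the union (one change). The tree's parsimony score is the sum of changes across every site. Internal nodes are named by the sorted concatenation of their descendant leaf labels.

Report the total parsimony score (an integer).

20

[col 0] CQ: children C:{C}, Q:{A} ∪→ {A,C}; cost 1
[col 0] KY: children K:{G}, Y:{C} ∪→ {C,G}; cost 1
[col 0] KXY: children KY:{C,G}, X:{G} ∩→ {G}; cost 0
[col 0] KSXY: children KXY:{G}, S:{G} ∩→ {G}; cost 0
[col 0] CKQSXY: children CQ:{A,C}, KSXY:{G} ∪→ {A,C,G}; cost 1
[col 0] CHKQSXY: children CKQSXY:{A,C,G}, H:{T} ∪→ {A,C,G,T}; cost 1
[col 1] CQ: children C:{T}, Q:{C} ∪→ {C,T}; cost 1
[col 1] KY: children K:{T}, Y:{G} ∪→ {G,T}; cost 1
[col 1] KXY: children KY:{G,T}, X:{G} ∩→ {G}; cost 0
[col 1] KSXY: children KXY:{G}, S:{C} ∪→ {C,G}; cost 1
[col 1] CKQSXY: children CQ:{C,T}, KSXY:{C,G} ∩→ {C}; cost 0
[col 1] CHKQSXY: children CKQSXY:{C}, H:{G} ∪→ {C,G}; cost 1
[col 2] CQ: children C:{A}, Q:{G} ∪→ {A,G}; cost 1
[col 2] KY: children K:{G}, Y:{G} ∩→ {G}; cost 0
[col 2] KXY: children KY:{G}, X:{A} ∪→ {A,G}; cost 1
[col 2] KSXY: children KXY:{A,G}, S:{C} ∪→ {A,C,G}; cost 1
[col 2] CKQSXY: children CQ:{A,G}, KSXY:{A,C,G} ∩→ {A,G}; cost 0
[col 2] CHKQSXY: children CKQSXY:{A,G}, H:{G} ∩→ {G}; cost 0
[col 3] CQ: children C:{T}, Q:{C} ∪→ {C,T}; cost 1
[col 3] KY: children K:{A}, Y:{C} ∪→ {A,C}; cost 1
[col 3] KXY: children KY:{A,C}, X:{T} ∪→ {A,C,T}; cost 1
[col 3] KSXY: children KXY:{A,C,T}, S:{A} ∩→ {A}; cost 0
[col 3] CKQSXY: children CQ:{C,T}, KSXY:{A} ∪→ {A,C,T}; cost 1
[col 3] CHKQSXY: children CKQSXY:{A,C,T}, H:{G} ∪→ {A,C,G,T}; cost 1
[col 4] CQ: children C:{G}, Q:{A} ∪→ {A,G}; cost 1
[col 4] KY: children K:{C}, Y:{T} ∪→ {C,T}; cost 1
[col 4] KXY: children KY:{C,T}, X:{T} ∩→ {T}; cost 0
[col 4] KSXY: children KXY:{T}, S:{T} ∩→ {T}; cost 0
[col 4] CKQSXY: children CQ:{A,G}, KSXY:{T} ∪→ {A,G,T}; cost 1
[col 4] CHKQSXY: children CKQSXY:{A,G,T}, H:{C} ∪→ {A,C,G,T}; cost 1
per-site changes: [4, 4, 3, 5, 4]; total = 20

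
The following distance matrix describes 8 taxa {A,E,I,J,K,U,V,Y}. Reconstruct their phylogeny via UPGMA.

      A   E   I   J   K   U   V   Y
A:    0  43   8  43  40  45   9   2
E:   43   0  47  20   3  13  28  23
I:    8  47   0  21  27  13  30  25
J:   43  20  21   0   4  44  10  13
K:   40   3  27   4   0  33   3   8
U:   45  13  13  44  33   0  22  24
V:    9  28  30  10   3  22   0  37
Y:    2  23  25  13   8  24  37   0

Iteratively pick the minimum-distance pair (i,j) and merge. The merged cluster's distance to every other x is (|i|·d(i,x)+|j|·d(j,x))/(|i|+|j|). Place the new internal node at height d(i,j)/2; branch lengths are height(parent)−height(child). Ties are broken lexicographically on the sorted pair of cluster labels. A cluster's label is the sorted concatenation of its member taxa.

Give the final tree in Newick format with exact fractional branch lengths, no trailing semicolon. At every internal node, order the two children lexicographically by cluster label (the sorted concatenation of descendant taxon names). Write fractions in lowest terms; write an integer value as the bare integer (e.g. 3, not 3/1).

step 1: merge (A,Y) at d=2; branch lengths A→1, Y→1; new cluster AY
  updated: d(AY,E)=33, d(AY,I)=33/2, d(AY,J)=28, d(AY,K)=24, d(AY,U)=69/2, d(AY,V)=23
step 2: merge (E,K) at d=3; branch lengths E→3/2, K→3/2; new cluster EK
  updated: d(AY,EK)=57/2, d(EK,I)=37, d(EK,J)=12, d(EK,U)=23, d(EK,V)=31/2
step 3: merge (J,V) at d=10; branch lengths J→5, V→5; new cluster JV
  updated: d(AY,JV)=51/2, d(EK,JV)=55/4, d(I,JV)=51/2, d(JV,U)=33
step 4: merge (I,U) at d=13; branch lengths I→13/2, U→13/2; new cluster IU
  updated: d(AY,IU)=51/2, d(EK,IU)=30, d(IU,JV)=117/4
step 5: merge (EK,JV) at d=55/4; branch lengths EK→43/8, JV→15/8; new cluster EJKV
  updated: d(AY,EJKV)=27, d(EJKV,IU)=237/8
step 6: merge (AY,IU) at d=51/2; branch lengths AY→47/4, IU→25/4; new cluster AIUY
  updated: d(AIUY,EJKV)=453/16
step 7: merge (AIUY,EJKV) at d=453/16; branch lengths AIUY→45/32, EJKV→233/32; new cluster AEIJKUVY
final tree: (((A:1,Y:1):47/4,(I:13/2,U:13/2):25/4):45/32,((E:3/2,K:3/2):43/8,(J:5,V:5):15/8):233/32)
total length: 991/16

(((A:1,Y:1):47/4,(I:13/2,U:13/2):25/4):45/32,((E:3/2,K:3/2):43/8,(J:5,V:5):15/8):233/32)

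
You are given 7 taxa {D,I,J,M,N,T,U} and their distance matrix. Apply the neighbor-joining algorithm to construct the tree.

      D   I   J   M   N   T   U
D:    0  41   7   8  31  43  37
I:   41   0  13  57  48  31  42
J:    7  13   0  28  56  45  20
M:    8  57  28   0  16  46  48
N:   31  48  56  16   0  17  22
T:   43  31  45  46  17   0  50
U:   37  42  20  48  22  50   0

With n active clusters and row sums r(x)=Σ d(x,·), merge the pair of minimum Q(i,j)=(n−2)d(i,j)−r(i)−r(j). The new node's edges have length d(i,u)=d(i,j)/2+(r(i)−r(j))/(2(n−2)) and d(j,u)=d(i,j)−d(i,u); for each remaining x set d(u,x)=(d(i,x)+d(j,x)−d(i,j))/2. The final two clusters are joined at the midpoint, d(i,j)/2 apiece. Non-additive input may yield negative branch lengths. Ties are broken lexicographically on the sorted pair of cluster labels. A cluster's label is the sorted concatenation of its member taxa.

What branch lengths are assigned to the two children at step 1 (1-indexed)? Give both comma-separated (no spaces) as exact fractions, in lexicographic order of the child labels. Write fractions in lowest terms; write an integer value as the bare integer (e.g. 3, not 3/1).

iteration 1: select N,T (d=17, Q=-337); attach at lengths (43/10, 127/10); label the merged cluster NT
  updated: d(D,NT)=57/2, d(I,NT)=31, d(J,NT)=42, d(M,NT)=45/2, d(NT,U)=55/2
iteration 2: select D,M (d=8, Q=-253); attach at lengths (-5/4, 37/4); label the merged cluster DM
  updated: d(DM,I)=45, d(DM,J)=27/2, d(DM,NT)=43/2, d(DM,U)=77/2
iteration 3: select I,J (d=13, Q=-361/2); attach at lengths (163/12, -7/12); label the merged cluster IJ
  updated: d(DM,IJ)=91/4, d(IJ,NT)=30, d(IJ,U)=49/2
iteration 4: select DM,NT (d=43/2, Q=-475/4); attach at lengths (187/16, 157/16); label the merged cluster DMNT
  updated: d(DMNT,IJ)=125/8, d(DMNT,U)=89/4
iteration 5: select DMNT,IJ (d=125/8, Q=-499/8); attach at lengths (107/16, 143/16); label the merged cluster DIJMNT
  updated: d(DIJMNT,U)=249/16
iteration 6: select DIJMNT,U (d=249/16); attach at lengths (249/32, 249/32); label the merged cluster DIJMNTU
final tree: ((((D:-5/4,M:37/4):187/16,(N:43/10,T:127/10):157/16):107/16,(I:163/12,J:-7/12):143/16):249/32,U:249/32)
total length: 1451/16

43/10,127/10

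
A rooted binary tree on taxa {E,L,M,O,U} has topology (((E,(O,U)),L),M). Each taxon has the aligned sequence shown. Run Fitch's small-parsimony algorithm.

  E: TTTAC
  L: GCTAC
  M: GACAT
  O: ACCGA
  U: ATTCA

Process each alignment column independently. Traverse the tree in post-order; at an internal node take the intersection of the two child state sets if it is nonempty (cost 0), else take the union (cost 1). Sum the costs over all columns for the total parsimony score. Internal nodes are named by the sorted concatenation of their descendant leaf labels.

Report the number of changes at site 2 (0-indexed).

OU@0: {A} ∩ {A} = {A} (intersection, +0)
EOU@0: {T} ∪ {A} = {A,T} (union, +1)
ELOU@0: {A,T} ∪ {G} = {A,G,T} (union, +1)
ELMOU@0: {A,G,T} ∩ {G} = {G} (intersection, +0)
OU@1: {C} ∪ {T} = {C,T} (union, +1)
EOU@1: {T} ∩ {C,T} = {T} (intersection, +0)
ELOU@1: {T} ∪ {C} = {C,T} (union, +1)
ELMOU@1: {C,T} ∪ {A} = {A,C,T} (union, +1)
OU@2: {C} ∪ {T} = {C,T} (union, +1)
EOU@2: {T} ∩ {C,T} = {T} (intersection, +0)
ELOU@2: {T} ∩ {T} = {T} (intersection, +0)
ELMOU@2: {T} ∪ {C} = {C,T} (union, +1)
OU@3: {G} ∪ {C} = {C,G} (union, +1)
EOU@3: {A} ∪ {C,G} = {A,C,G} (union, +1)
ELOU@3: {A,C,G} ∩ {A} = {A} (intersection, +0)
ELMOU@3: {A} ∩ {A} = {A} (intersection, +0)
OU@4: {A} ∩ {A} = {A} (intersection, +0)
EOU@4: {C} ∪ {A} = {A,C} (union, +1)
ELOU@4: {A,C} ∩ {C} = {C} (intersection, +0)
ELMOU@4: {C} ∪ {T} = {C,T} (union, +1)
per-site changes: [2, 3, 2, 2, 2]; total = 11

2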